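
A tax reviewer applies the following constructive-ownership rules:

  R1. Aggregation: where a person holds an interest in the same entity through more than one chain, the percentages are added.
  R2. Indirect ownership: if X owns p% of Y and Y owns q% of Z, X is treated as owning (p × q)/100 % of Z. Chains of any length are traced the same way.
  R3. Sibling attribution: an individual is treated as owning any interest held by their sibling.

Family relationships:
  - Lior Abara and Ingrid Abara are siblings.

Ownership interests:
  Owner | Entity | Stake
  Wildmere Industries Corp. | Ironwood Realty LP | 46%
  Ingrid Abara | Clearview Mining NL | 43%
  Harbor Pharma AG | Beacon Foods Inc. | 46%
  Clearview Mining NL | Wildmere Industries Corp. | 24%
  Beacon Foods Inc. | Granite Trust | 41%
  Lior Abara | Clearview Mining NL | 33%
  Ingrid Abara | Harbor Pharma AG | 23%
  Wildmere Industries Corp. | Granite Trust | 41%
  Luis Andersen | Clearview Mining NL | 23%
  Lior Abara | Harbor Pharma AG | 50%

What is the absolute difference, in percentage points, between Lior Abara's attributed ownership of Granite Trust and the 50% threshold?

28.7538

By sibling attribution (R3), Lior Abara is treated as also owning Ingrid Abara's interest in Clearview Mining NL, giving 33% + 43% = 76%.
By sibling attribution (R3), Lior Abara is treated as also owning Ingrid Abara's interest in Harbor Pharma AG, giving 50% + 23% = 73%.
Chain via Clearview Mining NL → Wildmere Industries Corp. (R2): 76% × 24% × 41% = 7.4784% of Granite Trust.
Chain via Harbor Pharma AG → Beacon Foods Inc. (R2): 73% × 46% × 41% = 13.7678% of Granite Trust.
Aggregating (R1): 7.4784% + 13.7678% = 21.2462%.
21.2462% falls short of the 50% threshold by 28.7538 percentage points.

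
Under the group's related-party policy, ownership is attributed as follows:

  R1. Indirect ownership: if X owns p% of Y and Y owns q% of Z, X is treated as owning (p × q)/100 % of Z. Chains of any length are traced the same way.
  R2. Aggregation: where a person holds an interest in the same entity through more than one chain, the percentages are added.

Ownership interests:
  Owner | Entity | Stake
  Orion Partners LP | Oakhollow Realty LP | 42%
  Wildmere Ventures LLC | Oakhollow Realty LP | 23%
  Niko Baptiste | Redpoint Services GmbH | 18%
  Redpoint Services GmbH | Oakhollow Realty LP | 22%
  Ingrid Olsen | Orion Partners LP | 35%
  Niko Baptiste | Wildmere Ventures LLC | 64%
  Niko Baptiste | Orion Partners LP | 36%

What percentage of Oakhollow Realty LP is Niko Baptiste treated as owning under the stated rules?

33.8%

Chain via Redpoint Services GmbH (R1): 18% × 22% = 3.96% of Oakhollow Realty LP.
Chain via Wildmere Ventures LLC (R1): 64% × 23% = 14.72% of Oakhollow Realty LP.
Chain via Orion Partners LP (R1): 36% × 42% = 15.12% of Oakhollow Realty LP.
Aggregating (R2): 3.96% + 14.72% + 15.12% = 33.8%.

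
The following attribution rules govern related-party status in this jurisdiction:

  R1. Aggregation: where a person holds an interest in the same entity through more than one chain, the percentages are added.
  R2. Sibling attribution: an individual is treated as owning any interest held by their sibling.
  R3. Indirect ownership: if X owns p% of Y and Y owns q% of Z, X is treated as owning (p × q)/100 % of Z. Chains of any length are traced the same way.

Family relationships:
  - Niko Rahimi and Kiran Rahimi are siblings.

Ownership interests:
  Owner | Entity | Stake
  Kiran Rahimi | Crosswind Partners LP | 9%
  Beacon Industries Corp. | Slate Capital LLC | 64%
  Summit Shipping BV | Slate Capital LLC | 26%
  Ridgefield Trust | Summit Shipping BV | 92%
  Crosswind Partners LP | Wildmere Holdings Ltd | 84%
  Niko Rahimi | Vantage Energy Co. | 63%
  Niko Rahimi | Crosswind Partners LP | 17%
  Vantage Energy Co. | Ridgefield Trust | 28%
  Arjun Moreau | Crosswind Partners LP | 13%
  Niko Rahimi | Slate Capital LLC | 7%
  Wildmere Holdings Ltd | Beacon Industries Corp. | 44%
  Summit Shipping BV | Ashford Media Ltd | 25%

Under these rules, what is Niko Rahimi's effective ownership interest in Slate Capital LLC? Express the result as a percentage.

By sibling attribution (R2), Niko Rahimi is treated as also owning Kiran Rahimi's interest in Crosswind Partners LP, giving 17% + 9% = 26%.
Chain via Crosswind Partners LP → Wildmere Holdings Ltd → Beacon Industries Corp. (R3): 26% × 84% × 44% × 64% = 6.150144% of Slate Capital LLC.
Chain via Vantage Energy Co. → Ridgefield Trust → Summit Shipping BV (R3): 63% × 28% × 92% × 26% = 4.219488% of Slate Capital LLC.
Direct interest in Slate Capital LLC: 7%.
Aggregating (R1): 6.150144% + 4.219488% + 7% = 17.369632%.

17.369632%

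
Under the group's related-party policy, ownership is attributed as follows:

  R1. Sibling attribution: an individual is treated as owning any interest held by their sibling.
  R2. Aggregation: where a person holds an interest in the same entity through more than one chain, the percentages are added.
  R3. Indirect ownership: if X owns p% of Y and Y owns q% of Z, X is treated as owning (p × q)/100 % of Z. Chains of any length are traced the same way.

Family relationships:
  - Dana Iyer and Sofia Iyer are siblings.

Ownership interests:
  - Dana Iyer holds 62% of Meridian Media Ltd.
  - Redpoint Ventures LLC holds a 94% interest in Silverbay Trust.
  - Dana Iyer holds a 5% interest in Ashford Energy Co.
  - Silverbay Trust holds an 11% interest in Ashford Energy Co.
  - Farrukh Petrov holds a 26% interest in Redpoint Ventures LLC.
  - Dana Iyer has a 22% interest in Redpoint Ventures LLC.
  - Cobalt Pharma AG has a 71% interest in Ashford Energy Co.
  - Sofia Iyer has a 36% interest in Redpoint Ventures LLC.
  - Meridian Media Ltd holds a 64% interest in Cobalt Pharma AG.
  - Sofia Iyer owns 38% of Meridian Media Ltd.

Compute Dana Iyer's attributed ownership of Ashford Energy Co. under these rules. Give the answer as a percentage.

56.4372%

By sibling attribution (R1), Dana Iyer is treated as also owning Sofia Iyer's interest in Meridian Media Ltd, giving 62% + 38% = 100%.
By sibling attribution (R1), Dana Iyer is treated as also owning Sofia Iyer's interest in Redpoint Ventures LLC, giving 22% + 36% = 58%.
Chain via Meridian Media Ltd → Cobalt Pharma AG (R3): 100% × 64% × 71% = 45.44% of Ashford Energy Co.
Chain via Redpoint Ventures LLC → Silverbay Trust (R3): 58% × 94% × 11% = 5.9972% of Ashford Energy Co.
Direct interest in Ashford Energy Co: 5%.
Aggregating (R2): 45.44% + 5.9972% + 5% = 56.4372%.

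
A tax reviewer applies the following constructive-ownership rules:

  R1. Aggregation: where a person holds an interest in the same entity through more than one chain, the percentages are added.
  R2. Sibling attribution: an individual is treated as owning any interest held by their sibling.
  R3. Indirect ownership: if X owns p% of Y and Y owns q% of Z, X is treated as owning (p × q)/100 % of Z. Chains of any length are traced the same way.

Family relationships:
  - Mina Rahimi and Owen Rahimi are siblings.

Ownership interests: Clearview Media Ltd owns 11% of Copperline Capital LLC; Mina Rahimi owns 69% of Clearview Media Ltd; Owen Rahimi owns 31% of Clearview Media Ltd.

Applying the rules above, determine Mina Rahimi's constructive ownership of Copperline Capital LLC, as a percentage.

11%

By sibling attribution (R2), Mina Rahimi is treated as also owning Owen Rahimi's interest in Clearview Media Ltd, giving 69% + 31% = 100%.
Chain via Clearview Media Ltd (R3): 100% × 11% = 11% of Copperline Capital LLC.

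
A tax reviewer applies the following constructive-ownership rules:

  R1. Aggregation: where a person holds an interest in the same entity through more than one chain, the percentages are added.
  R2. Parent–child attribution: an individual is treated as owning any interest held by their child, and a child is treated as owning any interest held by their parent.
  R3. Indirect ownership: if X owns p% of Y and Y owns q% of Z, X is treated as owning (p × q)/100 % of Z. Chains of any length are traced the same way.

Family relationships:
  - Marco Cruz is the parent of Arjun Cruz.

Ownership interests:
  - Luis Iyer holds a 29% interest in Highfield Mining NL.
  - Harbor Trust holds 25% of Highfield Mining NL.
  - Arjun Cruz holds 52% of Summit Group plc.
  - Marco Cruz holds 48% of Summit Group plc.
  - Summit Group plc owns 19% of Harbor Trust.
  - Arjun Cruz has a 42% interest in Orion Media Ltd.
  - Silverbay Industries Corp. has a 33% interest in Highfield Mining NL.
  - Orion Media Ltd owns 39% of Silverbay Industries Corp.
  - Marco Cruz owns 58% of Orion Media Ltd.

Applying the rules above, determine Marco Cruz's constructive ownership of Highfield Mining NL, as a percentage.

By parent–child attribution (R2), Marco Cruz is treated as also owning Arjun Cruz's interest in Orion Media Ltd, giving 58% + 42% = 100%.
By parent–child attribution (R2), Marco Cruz is treated as also owning Arjun Cruz's interest in Summit Group plc, giving 48% + 52% = 100%.
Chain via Orion Media Ltd → Silverbay Industries Corp. (R3): 100% × 39% × 33% = 12.87% of Highfield Mining NL.
Chain via Summit Group plc → Harbor Trust (R3): 100% × 19% × 25% = 4.75% of Highfield Mining NL.
Aggregating (R1): 12.87% + 4.75% = 17.62%.

17.62%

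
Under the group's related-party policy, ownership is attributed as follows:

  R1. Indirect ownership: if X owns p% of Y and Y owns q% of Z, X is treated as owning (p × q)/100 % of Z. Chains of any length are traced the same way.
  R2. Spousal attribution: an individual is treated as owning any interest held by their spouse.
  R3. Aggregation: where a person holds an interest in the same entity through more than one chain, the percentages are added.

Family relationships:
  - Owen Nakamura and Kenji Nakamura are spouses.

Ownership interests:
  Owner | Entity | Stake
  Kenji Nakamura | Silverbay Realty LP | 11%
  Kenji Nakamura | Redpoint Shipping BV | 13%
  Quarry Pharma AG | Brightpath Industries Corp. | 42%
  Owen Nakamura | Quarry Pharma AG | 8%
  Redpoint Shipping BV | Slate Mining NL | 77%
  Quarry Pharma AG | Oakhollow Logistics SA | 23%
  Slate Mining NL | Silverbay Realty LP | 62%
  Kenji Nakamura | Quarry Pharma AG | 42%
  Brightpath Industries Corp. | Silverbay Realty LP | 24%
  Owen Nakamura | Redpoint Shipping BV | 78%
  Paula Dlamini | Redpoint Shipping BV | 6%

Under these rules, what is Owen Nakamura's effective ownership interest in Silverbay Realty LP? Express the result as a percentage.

By spousal attribution (R2), Owen Nakamura is treated as also owning Kenji Nakamura's interest in Redpoint Shipping BV, giving 78% + 13% = 91%.
By spousal attribution (R2), Owen Nakamura is treated as also owning Kenji Nakamura's interest in Quarry Pharma AG, giving 8% + 42% = 50%.
By spousal attribution (R2), Owen Nakamura is treated as owning Kenji Nakamura's 11% interest in Silverbay Realty LP.
Chain via Redpoint Shipping BV → Slate Mining NL (R1): 91% × 77% × 62% = 43.4434% of Silverbay Realty LP.
Chain via Quarry Pharma AG → Brightpath Industries Corp. (R1): 50% × 42% × 24% = 5.04% of Silverbay Realty LP.
Direct interest in Silverbay Realty LP: 11%.
Aggregating (R3): 43.4434% + 5.04% + 11% = 59.4834%.

59.4834%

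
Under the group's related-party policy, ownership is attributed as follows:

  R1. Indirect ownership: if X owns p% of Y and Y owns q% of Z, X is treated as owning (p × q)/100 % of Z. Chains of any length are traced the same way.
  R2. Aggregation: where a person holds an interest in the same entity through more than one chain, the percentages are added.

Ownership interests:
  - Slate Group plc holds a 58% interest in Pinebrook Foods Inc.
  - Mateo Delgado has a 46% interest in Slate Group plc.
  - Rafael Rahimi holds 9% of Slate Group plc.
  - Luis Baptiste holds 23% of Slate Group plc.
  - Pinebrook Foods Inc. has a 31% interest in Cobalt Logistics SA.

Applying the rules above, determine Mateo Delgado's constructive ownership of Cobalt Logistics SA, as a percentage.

8.2708%

Chain via Slate Group plc → Pinebrook Foods Inc. (R1): 46% × 58% × 31% = 8.2708% of Cobalt Logistics SA.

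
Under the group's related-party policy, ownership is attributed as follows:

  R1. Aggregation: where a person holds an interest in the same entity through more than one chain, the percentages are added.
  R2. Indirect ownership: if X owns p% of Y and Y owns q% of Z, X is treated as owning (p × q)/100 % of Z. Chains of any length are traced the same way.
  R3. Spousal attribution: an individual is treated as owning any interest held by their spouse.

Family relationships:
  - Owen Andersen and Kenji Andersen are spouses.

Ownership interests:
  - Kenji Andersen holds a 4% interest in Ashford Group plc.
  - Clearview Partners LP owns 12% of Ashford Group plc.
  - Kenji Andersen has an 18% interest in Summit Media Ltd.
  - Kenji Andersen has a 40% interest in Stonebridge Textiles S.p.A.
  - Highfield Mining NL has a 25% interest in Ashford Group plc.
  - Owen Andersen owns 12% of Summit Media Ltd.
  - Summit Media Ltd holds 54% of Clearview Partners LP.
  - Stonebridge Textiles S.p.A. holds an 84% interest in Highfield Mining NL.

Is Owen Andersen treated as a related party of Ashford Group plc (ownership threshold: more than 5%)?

Yes

By spousal attribution (R3), Owen Andersen is treated as also owning Kenji Andersen's interest in Summit Media Ltd, giving 12% + 18% = 30%.
By spousal attribution (R3), Owen Andersen is treated as owning Kenji Andersen's 40% interest in Stonebridge Textiles S.p.A.
By spousal attribution (R3), Owen Andersen is treated as owning Kenji Andersen's 4% interest in Ashford Group plc.
Chain via Summit Media Ltd → Clearview Partners LP (R2): 30% × 54% × 12% = 1.944% of Ashford Group plc.
Chain via Stonebridge Textiles S.p.A. → Highfield Mining NL (R2): 40% × 84% × 25% = 8.4% of Ashford Group plc.
Direct interest in Ashford Group plc: 4%.
Aggregating (R1): 1.944% + 8.4% + 4% = 14.344%.
14.344% exceeds the 5% threshold, so Owen is a related party to Ashford Group plc.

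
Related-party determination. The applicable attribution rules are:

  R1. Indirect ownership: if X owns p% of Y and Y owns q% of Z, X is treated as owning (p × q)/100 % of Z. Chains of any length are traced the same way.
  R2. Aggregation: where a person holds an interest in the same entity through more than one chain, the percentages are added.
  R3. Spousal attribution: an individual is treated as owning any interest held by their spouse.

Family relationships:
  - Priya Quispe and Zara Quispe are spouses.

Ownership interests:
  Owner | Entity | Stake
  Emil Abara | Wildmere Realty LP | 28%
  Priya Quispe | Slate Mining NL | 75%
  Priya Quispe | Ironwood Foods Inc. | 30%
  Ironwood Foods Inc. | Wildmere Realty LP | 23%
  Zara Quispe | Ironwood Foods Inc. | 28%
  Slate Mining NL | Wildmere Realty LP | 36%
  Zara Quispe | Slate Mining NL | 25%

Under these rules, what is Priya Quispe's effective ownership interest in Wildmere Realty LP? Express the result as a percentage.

By spousal attribution (R3), Priya Quispe is treated as also owning Zara Quispe's interest in Slate Mining NL, giving 75% + 25% = 100%.
By spousal attribution (R3), Priya Quispe is treated as also owning Zara Quispe's interest in Ironwood Foods Inc, giving 30% + 28% = 58%.
Chain via Slate Mining NL (R1): 100% × 36% = 36% of Wildmere Realty LP.
Chain via Ironwood Foods Inc. (R1): 58% × 23% = 13.34% of Wildmere Realty LP.
Aggregating (R2): 36% + 13.34% = 49.34%.

49.34%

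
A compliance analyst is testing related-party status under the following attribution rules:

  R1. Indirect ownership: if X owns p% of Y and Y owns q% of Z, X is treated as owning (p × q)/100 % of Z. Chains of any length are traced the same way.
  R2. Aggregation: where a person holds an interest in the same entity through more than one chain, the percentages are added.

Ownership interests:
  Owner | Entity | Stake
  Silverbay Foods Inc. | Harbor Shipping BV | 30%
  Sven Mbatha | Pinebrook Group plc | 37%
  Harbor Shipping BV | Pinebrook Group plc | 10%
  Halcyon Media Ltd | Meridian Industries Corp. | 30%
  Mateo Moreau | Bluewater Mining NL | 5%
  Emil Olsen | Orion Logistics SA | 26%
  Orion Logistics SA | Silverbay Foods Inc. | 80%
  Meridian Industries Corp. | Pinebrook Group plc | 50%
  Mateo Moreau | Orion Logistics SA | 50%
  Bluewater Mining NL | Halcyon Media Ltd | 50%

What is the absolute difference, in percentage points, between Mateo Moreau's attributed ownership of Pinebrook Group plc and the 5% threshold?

Chain via Orion Logistics SA → Silverbay Foods Inc. → Harbor Shipping BV (R1): 50% × 80% × 30% × 10% = 1.2% of Pinebrook Group plc.
Chain via Bluewater Mining NL → Halcyon Media Ltd → Meridian Industries Corp. (R1): 5% × 50% × 30% × 50% = 0.375% of Pinebrook Group plc.
Aggregating (R2): 1.2% + 0.375% = 1.575%.
1.575% falls short of the 5% threshold by 3.425 percentage points.

3.425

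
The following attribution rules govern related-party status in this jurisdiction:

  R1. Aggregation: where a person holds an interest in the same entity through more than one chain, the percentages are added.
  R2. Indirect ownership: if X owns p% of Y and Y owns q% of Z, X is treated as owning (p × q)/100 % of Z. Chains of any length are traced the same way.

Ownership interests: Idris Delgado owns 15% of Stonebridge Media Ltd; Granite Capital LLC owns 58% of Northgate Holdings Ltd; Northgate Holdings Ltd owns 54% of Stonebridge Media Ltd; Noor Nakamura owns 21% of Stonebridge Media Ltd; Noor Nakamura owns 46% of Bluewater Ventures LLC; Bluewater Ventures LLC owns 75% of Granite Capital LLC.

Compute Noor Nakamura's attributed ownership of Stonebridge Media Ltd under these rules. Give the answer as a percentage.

31.8054%

Chain via Bluewater Ventures LLC → Granite Capital LLC → Northgate Holdings Ltd (R2): 46% × 75% × 58% × 54% = 10.8054% of Stonebridge Media Ltd.
Direct interest in Stonebridge Media Ltd: 21%.
Aggregating (R1): 10.8054% + 21% = 31.8054%.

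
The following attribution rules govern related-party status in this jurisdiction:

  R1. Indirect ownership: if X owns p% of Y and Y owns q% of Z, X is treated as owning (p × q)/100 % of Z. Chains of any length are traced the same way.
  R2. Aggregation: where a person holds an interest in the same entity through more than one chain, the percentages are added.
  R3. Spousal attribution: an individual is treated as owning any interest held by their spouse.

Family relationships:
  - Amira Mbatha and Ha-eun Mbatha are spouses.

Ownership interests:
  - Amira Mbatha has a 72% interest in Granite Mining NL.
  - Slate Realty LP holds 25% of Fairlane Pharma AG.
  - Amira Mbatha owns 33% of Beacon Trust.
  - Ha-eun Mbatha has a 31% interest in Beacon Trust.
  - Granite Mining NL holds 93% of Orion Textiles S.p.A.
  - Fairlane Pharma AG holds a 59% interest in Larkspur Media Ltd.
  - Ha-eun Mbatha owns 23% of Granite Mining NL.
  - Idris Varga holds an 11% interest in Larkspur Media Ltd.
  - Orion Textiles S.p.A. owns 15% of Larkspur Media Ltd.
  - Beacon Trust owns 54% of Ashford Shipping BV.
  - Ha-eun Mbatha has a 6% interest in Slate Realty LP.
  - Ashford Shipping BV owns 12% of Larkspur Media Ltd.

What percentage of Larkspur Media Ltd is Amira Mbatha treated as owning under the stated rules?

18.2847%

By spousal attribution (R3), Amira Mbatha is treated as also owning Ha-eun Mbatha's interest in Beacon Trust, giving 33% + 31% = 64%.
By spousal attribution (R3), Amira Mbatha is treated as also owning Ha-eun Mbatha's interest in Granite Mining NL, giving 72% + 23% = 95%.
By spousal attribution (R3), Amira Mbatha is treated as owning Ha-eun Mbatha's 6% interest in Slate Realty LP.
Chain via Beacon Trust → Ashford Shipping BV (R1): 64% × 54% × 12% = 4.1472% of Larkspur Media Ltd.
Chain via Granite Mining NL → Orion Textiles S.p.A. (R1): 95% × 93% × 15% = 13.2525% of Larkspur Media Ltd.
Chain via Slate Realty LP → Fairlane Pharma AG (R1): 6% × 25% × 59% = 0.885% of Larkspur Media Ltd.
Aggregating (R2): 4.1472% + 13.2525% + 0.885% = 18.2847%.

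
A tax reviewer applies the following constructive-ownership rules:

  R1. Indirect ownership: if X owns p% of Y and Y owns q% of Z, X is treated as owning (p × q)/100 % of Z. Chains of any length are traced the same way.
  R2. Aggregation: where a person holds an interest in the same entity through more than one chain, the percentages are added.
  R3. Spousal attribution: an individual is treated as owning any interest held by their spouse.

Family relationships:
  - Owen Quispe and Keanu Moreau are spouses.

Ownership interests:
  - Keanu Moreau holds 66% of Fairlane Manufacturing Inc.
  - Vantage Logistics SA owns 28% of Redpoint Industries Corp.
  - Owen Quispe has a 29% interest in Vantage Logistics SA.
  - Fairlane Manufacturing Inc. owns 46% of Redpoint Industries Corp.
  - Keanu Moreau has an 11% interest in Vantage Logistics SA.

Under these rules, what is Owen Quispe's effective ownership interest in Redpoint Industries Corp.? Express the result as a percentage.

41.56%

By spousal attribution (R3), Owen Quispe is treated as also owning Keanu Moreau's interest in Vantage Logistics SA, giving 29% + 11% = 40%.
By spousal attribution (R3), Owen Quispe is treated as owning Keanu Moreau's 66% interest in Fairlane Manufacturing Inc.
Chain via Vantage Logistics SA (R1): 40% × 28% = 11.2% of Redpoint Industries Corp.
Chain via Fairlane Manufacturing Inc. (R1): 66% × 46% = 30.36% of Redpoint Industries Corp.
Aggregating (R2): 11.2% + 30.36% = 41.56%.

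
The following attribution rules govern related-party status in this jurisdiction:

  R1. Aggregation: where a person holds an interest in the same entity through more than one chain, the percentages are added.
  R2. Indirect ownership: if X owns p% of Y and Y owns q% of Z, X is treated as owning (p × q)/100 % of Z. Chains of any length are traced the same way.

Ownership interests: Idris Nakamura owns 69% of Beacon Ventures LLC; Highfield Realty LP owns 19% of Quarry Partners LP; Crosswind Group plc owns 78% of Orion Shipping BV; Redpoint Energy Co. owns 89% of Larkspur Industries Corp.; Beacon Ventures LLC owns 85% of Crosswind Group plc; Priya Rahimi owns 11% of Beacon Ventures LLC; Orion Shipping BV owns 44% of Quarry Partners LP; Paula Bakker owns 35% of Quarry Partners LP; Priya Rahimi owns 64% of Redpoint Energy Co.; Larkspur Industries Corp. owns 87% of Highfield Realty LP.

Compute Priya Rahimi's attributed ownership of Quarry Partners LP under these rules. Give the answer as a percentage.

12.624408%

Chain via Beacon Ventures LLC → Crosswind Group plc → Orion Shipping BV (R2): 11% × 85% × 78% × 44% = 3.20892% of Quarry Partners LP.
Chain via Redpoint Energy Co. → Larkspur Industries Corp. → Highfield Realty LP (R2): 64% × 89% × 87% × 19% = 9.415488% of Quarry Partners LP.
Aggregating (R1): 3.20892% + 9.415488% = 12.624408%.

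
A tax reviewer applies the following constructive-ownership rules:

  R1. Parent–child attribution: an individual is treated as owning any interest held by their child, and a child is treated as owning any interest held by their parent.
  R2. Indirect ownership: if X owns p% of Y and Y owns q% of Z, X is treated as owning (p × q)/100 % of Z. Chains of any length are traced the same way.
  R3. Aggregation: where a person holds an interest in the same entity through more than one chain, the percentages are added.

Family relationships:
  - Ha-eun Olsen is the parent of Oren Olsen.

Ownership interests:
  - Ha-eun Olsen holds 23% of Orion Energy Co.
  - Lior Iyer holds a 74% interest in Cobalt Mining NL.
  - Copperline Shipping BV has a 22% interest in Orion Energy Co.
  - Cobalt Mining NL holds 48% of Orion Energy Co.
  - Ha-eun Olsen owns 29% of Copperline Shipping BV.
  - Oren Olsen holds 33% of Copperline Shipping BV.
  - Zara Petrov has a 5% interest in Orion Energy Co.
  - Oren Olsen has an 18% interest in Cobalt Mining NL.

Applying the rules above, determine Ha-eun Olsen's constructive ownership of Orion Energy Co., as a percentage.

By parent–child attribution (R1), Ha-eun Olsen is treated as also owning Oren Olsen's interest in Copperline Shipping BV, giving 29% + 33% = 62%.
By parent–child attribution (R1), Ha-eun Olsen is treated as owning Oren Olsen's 18% interest in Cobalt Mining NL.
Chain via Copperline Shipping BV (R2): 62% × 22% = 13.64% of Orion Energy Co.
Direct interest in Orion Energy Co: 23%.
Chain via Cobalt Mining NL (R2): 18% × 48% = 8.64% of Orion Energy Co.
Aggregating (R3): 13.64% + 23% + 8.64% = 45.28%.

45.28%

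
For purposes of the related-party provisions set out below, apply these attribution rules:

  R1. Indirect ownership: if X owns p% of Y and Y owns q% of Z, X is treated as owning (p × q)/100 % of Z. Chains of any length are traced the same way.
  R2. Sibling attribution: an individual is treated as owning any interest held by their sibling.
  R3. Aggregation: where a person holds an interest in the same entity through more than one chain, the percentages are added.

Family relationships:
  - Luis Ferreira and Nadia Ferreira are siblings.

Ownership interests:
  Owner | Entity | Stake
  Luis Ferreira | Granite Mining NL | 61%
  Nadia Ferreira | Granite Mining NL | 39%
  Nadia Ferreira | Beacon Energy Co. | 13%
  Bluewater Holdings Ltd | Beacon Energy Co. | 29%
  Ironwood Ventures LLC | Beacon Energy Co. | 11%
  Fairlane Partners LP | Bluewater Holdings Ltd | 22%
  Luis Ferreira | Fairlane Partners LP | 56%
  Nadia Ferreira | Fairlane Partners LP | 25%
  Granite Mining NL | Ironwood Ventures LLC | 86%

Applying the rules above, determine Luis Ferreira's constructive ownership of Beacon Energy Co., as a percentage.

By sibling attribution (R2), Luis Ferreira is treated as also owning Nadia Ferreira's interest in Fairlane Partners LP, giving 56% + 25% = 81%.
By sibling attribution (R2), Luis Ferreira is treated as also owning Nadia Ferreira's interest in Granite Mining NL, giving 61% + 39% = 100%.
By sibling attribution (R2), Luis Ferreira is treated as owning Nadia Ferreira's 13% interest in Beacon Energy Co.
Chain via Fairlane Partners LP → Bluewater Holdings Ltd (R1): 81% × 22% × 29% = 5.1678% of Beacon Energy Co.
Chain via Granite Mining NL → Ironwood Ventures LLC (R1): 100% × 86% × 11% = 9.46% of Beacon Energy Co.
Direct interest in Beacon Energy Co: 13%.
Aggregating (R3): 5.1678% + 9.46% + 13% = 27.6278%.

27.6278%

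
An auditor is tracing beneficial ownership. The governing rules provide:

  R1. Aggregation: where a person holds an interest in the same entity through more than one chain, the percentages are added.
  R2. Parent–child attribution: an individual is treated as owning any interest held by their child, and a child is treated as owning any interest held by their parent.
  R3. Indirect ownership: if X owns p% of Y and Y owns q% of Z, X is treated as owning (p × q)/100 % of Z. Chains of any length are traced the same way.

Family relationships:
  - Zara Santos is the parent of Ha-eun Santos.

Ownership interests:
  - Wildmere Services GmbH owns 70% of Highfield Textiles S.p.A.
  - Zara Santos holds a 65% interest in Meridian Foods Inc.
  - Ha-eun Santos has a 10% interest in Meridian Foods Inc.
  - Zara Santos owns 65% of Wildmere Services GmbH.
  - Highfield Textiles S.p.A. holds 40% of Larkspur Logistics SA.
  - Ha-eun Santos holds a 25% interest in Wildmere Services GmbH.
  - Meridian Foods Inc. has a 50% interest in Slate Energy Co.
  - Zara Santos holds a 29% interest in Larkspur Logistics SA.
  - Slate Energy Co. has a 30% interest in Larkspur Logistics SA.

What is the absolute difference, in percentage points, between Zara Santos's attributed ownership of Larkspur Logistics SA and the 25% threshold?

40.45

By parent–child attribution (R2), Zara Santos is treated as also owning Ha-eun Santos's interest in Meridian Foods Inc, giving 65% + 10% = 75%.
By parent–child attribution (R2), Zara Santos is treated as also owning Ha-eun Santos's interest in Wildmere Services GmbH, giving 65% + 25% = 90%.
Chain via Meridian Foods Inc. → Slate Energy Co. (R3): 75% × 50% × 30% = 11.25% of Larkspur Logistics SA.
Chain via Wildmere Services GmbH → Highfield Textiles S.p.A. (R3): 90% × 70% × 40% = 25.2% of Larkspur Logistics SA.
Direct interest in Larkspur Logistics SA: 29%.
Aggregating (R1): 11.25% + 25.2% + 29% = 65.45%.
65.45% exceeds the 25% threshold by 40.45 percentage points.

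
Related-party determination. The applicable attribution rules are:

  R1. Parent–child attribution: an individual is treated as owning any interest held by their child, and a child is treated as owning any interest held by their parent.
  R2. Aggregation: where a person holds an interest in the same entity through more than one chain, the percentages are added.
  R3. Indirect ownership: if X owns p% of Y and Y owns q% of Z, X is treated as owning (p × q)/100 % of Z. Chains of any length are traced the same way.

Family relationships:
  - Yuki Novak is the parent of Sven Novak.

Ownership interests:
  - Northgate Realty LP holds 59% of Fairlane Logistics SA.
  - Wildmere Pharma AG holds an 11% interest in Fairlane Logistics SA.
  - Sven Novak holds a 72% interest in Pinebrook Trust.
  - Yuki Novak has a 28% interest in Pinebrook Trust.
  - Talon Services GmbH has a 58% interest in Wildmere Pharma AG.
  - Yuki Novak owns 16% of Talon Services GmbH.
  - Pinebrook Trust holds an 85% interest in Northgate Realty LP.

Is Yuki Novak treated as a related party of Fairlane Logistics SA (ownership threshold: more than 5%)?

By parent–child attribution (R1), Yuki Novak is treated as also owning Sven Novak's interest in Pinebrook Trust, giving 28% + 72% = 100%.
Chain via Talon Services GmbH → Wildmere Pharma AG (R3): 16% × 58% × 11% = 1.0208% of Fairlane Logistics SA.
Chain via Pinebrook Trust → Northgate Realty LP (R3): 100% × 85% × 59% = 50.15% of Fairlane Logistics SA.
Aggregating (R2): 1.0208% + 50.15% = 51.1708%.
51.1708% exceeds the 5% threshold, so Yuki is a related party to Fairlane Logistics SA.

Yes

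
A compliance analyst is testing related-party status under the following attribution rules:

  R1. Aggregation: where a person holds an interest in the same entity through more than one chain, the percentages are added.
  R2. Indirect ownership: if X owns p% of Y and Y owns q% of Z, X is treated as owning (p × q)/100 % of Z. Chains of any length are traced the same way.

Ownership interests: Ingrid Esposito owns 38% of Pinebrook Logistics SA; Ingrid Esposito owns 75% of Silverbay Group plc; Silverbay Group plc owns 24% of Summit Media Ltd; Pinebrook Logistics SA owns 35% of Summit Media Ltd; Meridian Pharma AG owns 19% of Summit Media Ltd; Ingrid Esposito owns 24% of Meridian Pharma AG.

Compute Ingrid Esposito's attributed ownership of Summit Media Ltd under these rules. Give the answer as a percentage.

35.86%

Chain via Silverbay Group plc (R2): 75% × 24% = 18% of Summit Media Ltd.
Chain via Pinebrook Logistics SA (R2): 38% × 35% = 13.3% of Summit Media Ltd.
Chain via Meridian Pharma AG (R2): 24% × 19% = 4.56% of Summit Media Ltd.
Aggregating (R1): 18% + 13.3% + 4.56% = 35.86%.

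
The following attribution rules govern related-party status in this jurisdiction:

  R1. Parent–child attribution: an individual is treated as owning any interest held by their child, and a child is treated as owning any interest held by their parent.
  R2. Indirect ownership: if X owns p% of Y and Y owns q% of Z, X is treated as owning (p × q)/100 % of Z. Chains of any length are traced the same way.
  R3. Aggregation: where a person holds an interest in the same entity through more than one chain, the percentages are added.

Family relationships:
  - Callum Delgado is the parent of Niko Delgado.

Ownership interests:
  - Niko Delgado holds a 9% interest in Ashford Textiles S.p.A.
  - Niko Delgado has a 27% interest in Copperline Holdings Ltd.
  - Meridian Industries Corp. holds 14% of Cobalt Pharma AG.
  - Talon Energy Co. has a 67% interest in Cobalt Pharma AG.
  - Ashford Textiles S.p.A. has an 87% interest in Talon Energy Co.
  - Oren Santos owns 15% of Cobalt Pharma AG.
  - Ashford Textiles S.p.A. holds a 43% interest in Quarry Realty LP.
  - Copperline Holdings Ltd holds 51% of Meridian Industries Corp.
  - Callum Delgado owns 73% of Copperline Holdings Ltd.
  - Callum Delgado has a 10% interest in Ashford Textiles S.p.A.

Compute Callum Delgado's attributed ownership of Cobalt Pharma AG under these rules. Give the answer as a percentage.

By parent–child attribution (R1), Callum Delgado is treated as also owning Niko Delgado's interest in Ashford Textiles S.p.A, giving 10% + 9% = 19%.
By parent–child attribution (R1), Callum Delgado is treated as also owning Niko Delgado's interest in Copperline Holdings Ltd, giving 73% + 27% = 100%.
Chain via Ashford Textiles S.p.A. → Talon Energy Co. (R2): 19% × 87% × 67% = 11.0751% of Cobalt Pharma AG.
Chain via Copperline Holdings Ltd → Meridian Industries Corp. (R2): 100% × 51% × 14% = 7.14% of Cobalt Pharma AG.
Aggregating (R3): 11.0751% + 7.14% = 18.2151%.

18.2151%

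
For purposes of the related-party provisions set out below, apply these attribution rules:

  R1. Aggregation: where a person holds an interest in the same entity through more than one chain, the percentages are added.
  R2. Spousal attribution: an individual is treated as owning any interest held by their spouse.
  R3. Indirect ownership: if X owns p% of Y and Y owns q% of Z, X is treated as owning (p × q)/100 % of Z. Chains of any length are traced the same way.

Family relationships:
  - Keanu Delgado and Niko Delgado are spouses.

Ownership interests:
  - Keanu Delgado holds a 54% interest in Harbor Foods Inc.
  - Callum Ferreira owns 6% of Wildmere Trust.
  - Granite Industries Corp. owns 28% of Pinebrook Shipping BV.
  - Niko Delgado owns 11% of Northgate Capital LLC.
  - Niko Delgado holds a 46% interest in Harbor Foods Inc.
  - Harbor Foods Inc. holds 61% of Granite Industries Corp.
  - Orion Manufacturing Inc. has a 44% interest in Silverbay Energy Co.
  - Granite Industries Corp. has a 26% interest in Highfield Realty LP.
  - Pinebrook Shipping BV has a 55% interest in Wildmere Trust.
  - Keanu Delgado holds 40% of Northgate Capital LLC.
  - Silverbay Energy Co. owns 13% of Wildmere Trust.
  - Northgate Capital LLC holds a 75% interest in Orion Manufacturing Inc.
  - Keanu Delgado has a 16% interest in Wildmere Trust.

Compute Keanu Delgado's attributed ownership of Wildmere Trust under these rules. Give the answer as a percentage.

27.5819%

By spousal attribution (R2), Keanu Delgado is treated as also owning Niko Delgado's interest in Harbor Foods Inc, giving 54% + 46% = 100%.
By spousal attribution (R2), Keanu Delgado is treated as also owning Niko Delgado's interest in Northgate Capital LLC, giving 40% + 11% = 51%.
Chain via Harbor Foods Inc. → Granite Industries Corp. → Pinebrook Shipping BV (R3): 100% × 61% × 28% × 55% = 9.394% of Wildmere Trust.
Chain via Northgate Capital LLC → Orion Manufacturing Inc. → Silverbay Energy Co. (R3): 51% × 75% × 44% × 13% = 2.1879% of Wildmere Trust.
Direct interest in Wildmere Trust: 16%.
Aggregating (R1): 9.394% + 2.1879% + 16% = 27.5819%.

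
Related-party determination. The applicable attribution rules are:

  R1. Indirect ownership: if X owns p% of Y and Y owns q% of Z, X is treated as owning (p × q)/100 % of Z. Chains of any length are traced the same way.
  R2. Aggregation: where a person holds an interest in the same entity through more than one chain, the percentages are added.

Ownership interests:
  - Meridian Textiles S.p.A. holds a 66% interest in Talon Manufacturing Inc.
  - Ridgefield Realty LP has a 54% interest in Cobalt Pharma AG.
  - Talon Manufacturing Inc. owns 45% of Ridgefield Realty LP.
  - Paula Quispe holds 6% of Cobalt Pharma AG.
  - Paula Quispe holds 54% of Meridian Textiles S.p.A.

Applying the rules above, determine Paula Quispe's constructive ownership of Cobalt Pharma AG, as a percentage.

14.66052%

Chain via Meridian Textiles S.p.A. → Talon Manufacturing Inc. → Ridgefield Realty LP (R1): 54% × 66% × 45% × 54% = 8.66052% of Cobalt Pharma AG.
Direct interest in Cobalt Pharma AG: 6%.
Aggregating (R2): 8.66052% + 6% = 14.66052%.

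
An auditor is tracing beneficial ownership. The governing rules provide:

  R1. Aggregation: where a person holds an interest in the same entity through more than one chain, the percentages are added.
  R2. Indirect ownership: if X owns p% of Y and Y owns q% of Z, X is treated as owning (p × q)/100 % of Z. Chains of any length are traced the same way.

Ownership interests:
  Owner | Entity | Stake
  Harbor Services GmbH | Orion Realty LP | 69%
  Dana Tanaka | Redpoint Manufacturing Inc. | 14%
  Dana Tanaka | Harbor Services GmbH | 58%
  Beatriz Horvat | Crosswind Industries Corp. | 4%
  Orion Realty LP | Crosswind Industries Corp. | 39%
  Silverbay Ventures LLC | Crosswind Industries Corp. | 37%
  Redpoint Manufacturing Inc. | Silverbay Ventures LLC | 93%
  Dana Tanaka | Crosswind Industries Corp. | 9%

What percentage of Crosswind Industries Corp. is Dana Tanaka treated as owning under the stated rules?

29.4252%

Chain via Harbor Services GmbH → Orion Realty LP (R2): 58% × 69% × 39% = 15.6078% of Crosswind Industries Corp.
Chain via Redpoint Manufacturing Inc. → Silverbay Ventures LLC (R2): 14% × 93% × 37% = 4.8174% of Crosswind Industries Corp.
Direct interest in Crosswind Industries Corp: 9%.
Aggregating (R1): 15.6078% + 4.8174% + 9% = 29.4252%.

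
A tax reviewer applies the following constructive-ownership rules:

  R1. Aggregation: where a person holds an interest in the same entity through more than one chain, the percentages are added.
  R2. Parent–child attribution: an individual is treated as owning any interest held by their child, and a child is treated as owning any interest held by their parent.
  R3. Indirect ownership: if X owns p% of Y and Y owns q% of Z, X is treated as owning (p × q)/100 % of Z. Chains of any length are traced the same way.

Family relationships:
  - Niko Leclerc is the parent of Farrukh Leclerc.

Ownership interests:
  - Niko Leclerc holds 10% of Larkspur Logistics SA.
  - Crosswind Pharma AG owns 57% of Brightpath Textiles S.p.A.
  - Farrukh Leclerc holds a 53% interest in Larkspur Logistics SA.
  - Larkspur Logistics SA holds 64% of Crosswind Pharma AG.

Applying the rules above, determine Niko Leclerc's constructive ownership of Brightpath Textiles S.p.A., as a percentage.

22.9824%

By parent–child attribution (R2), Niko Leclerc is treated as also owning Farrukh Leclerc's interest in Larkspur Logistics SA, giving 10% + 53% = 63%.
Chain via Larkspur Logistics SA → Crosswind Pharma AG (R3): 63% × 64% × 57% = 22.9824% of Brightpath Textiles S.p.A.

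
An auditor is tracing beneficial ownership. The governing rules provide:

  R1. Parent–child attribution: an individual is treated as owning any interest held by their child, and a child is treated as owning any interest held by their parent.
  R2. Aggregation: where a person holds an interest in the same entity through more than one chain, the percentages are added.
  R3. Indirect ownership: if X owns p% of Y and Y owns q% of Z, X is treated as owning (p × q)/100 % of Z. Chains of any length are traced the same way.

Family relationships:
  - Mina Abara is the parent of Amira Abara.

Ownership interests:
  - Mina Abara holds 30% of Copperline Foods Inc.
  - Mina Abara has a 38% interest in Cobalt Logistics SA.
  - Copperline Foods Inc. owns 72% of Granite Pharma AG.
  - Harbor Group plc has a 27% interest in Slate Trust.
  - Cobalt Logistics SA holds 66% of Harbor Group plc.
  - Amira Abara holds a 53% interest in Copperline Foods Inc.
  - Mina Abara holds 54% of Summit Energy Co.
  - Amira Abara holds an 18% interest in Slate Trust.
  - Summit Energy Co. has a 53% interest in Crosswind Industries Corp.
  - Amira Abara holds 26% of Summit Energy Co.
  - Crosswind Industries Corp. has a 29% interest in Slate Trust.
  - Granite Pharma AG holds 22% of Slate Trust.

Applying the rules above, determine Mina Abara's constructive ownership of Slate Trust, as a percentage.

By parent–child attribution (R1), Mina Abara is treated as also owning Amira Abara's interest in Copperline Foods Inc, giving 30% + 53% = 83%.
By parent–child attribution (R1), Mina Abara is treated as also owning Amira Abara's interest in Summit Energy Co, giving 54% + 26% = 80%.
By parent–child attribution (R1), Mina Abara is treated as owning Amira Abara's 18% interest in Slate Trust.
Chain via Copperline Foods Inc. → Granite Pharma AG (R3): 83% × 72% × 22% = 13.1472% of Slate Trust.
Chain via Cobalt Logistics SA → Harbor Group plc (R3): 38% × 66% × 27% = 6.7716% of Slate Trust.
Chain via Summit Energy Co. → Crosswind Industries Corp. (R3): 80% × 53% × 29% = 12.296% of Slate Trust.
Direct interest in Slate Trust: 18%.
Aggregating (R2): 13.1472% + 6.7716% + 12.296% + 18% = 50.2148%.

50.2148%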